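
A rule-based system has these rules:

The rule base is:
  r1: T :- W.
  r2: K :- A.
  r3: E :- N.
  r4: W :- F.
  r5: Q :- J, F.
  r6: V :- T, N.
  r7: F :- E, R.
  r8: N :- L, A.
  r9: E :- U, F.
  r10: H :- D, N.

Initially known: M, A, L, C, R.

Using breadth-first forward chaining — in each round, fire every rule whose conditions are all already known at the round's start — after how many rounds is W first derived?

4

[1] r2 [K :- A.]; r8 [N :- L, A.]. ⇒ new: K, N.
[2] r3 [E :- N.]. ⇒ new: E.
[3] r7 [F :- E, R.]. ⇒ new: F.
[4] r4 [W :- F.]. ⇒ new: W.
W first appears in round 4.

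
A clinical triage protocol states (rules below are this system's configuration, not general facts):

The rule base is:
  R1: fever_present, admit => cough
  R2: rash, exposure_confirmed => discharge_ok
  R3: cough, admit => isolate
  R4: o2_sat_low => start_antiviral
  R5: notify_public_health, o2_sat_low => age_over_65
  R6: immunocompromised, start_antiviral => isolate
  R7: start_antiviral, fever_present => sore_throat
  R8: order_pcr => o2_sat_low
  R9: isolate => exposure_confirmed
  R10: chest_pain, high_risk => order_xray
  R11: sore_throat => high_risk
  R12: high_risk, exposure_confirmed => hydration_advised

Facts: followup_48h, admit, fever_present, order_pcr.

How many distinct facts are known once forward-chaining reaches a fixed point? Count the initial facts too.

12

Round 1 — R1, R8, derive cough, o2_sat_low.
Round 2 — R3, R4, derive isolate, start_antiviral.
Round 3 — R7, R9, derive sore_throat, exposure_confirmed.
Round 4 — R11, derive high_risk.
Round 5 — R12, derive hydration_advised.
Closure: {admit, cough, exposure_confirmed, fever_present, followup_48h, high_risk, hydration_advised, isolate, o2_sat_low, order_pcr, sore_throat, start_antiviral} — 12 facts.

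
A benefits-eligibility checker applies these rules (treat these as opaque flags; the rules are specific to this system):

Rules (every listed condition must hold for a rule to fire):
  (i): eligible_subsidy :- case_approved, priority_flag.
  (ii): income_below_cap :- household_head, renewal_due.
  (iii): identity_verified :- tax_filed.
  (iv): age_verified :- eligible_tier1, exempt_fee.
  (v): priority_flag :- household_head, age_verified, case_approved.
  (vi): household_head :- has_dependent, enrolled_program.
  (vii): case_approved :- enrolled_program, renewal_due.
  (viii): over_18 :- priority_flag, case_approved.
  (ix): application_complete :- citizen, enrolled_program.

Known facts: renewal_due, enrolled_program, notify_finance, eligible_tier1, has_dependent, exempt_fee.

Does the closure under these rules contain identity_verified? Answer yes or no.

Round 1 fires (iv), (vi), (vii), giving age_verified, household_head, case_approved.
Round 2 fires (ii), (v), giving income_below_cap, priority_flag.
Round 3 fires (i), (viii), giving eligible_subsidy, over_18.
Fixed point reached. identity_verified is concluded only by (iii); (iii) needs tax_filed (never derived).

no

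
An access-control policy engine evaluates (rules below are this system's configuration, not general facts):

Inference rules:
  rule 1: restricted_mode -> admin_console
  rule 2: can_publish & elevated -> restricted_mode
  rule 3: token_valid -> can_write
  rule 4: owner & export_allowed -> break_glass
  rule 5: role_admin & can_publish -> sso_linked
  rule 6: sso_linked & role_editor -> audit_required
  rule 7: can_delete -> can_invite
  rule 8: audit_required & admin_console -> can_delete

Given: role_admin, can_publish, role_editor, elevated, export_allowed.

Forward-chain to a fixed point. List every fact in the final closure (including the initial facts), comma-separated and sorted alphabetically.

admin_console, audit_required, can_delete, can_invite, can_publish, elevated, export_allowed, restricted_mode, role_admin, role_editor, sso_linked

Round 1 — rule 2, rule 5, derive restricted_mode, sso_linked.
Round 2 — rule 1, rule 6, derive admin_console, audit_required.
Round 3 — rule 8, derive can_delete.
Round 4 — rule 7, derive can_invite.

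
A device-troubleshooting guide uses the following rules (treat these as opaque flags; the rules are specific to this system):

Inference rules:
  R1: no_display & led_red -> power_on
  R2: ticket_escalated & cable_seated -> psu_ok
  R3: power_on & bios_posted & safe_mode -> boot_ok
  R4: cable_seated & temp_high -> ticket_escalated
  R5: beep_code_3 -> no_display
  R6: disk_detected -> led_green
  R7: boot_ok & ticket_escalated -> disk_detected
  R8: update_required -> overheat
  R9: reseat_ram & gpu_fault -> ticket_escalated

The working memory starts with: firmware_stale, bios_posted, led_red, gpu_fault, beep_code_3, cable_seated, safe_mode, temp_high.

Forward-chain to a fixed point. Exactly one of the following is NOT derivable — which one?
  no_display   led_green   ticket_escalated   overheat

Round 1: R4 [cable_seated & temp_high -> ticket_escalated]; R5 [beep_code_3 -> no_display]. Adds ticket_escalated, no_display.
Round 2: R1 [no_display & led_red -> power_on]; R2 [ticket_escalated & cable_seated -> psu_ok]. Adds power_on, psu_ok.
Round 3: R3 [power_on & bios_posted & safe_mode -> boot_ok]. Adds boot_ok.
Round 4: R7 [boot_ok & ticket_escalated -> disk_detected]. Adds disk_detected.
Round 5: R6 [disk_detected -> led_green]. Adds led_green.
Derived: no_display (round 1), led_green (round 5), ticket_escalated (round 1). overheat never appears in any round.

overheat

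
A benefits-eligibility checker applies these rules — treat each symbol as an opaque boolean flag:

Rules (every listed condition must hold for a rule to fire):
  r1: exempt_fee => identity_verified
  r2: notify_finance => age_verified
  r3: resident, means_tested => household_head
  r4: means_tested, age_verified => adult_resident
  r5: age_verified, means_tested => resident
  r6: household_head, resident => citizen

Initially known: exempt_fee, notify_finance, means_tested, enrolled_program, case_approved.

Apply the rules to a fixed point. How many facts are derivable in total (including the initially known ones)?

Round 1: r1 [exempt_fee => identity_verified]; r2 [notify_finance => age_verified]. Adds identity_verified, age_verified.
Round 2: r4 [means_tested, age_verified => adult_resident]; r5 [age_verified, means_tested => resident]. Adds adult_resident, resident.
Round 3: r3 [resident, means_tested => household_head]. Adds household_head.
Round 4: r6 [household_head, resident => citizen]. Adds citizen.
Closure: {adult_resident, age_verified, case_approved, citizen, enrolled_program, exempt_fee, household_head, identity_verified, means_tested, notify_finance, resident} — 11 facts.

11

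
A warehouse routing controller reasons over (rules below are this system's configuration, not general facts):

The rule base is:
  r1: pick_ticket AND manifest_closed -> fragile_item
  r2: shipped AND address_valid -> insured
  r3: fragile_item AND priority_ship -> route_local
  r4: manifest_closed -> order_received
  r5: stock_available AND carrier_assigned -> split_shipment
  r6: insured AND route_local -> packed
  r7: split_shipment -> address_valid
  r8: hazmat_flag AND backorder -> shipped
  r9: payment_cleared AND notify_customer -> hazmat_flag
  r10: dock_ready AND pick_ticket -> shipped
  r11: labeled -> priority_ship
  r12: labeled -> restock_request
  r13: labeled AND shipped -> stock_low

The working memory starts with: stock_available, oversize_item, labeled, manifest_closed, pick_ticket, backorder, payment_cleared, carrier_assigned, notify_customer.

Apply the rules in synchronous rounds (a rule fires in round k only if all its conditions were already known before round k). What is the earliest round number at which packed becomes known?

Round 1: r1 [pick_ticket AND manifest_closed -> fragile_item]; r4 [manifest_closed -> order_received]; r5 [stock_available AND carrier_assigned -> split_shipment]; r9 [payment_cleared AND notify_customer -> hazmat_flag]; r11 [labeled -> priority_ship]; r12 [labeled -> restock_request]. Adds fragile_item, order_received, split_shipment, hazmat_flag, priority_ship, restock_request.
Round 2: r3 [fragile_item AND priority_ship -> route_local]; r7 [split_shipment -> address_valid]; r8 [hazmat_flag AND backorder -> shipped]. Adds route_local, address_valid, shipped.
Round 3: r2 [shipped AND address_valid -> insured]; r13 [labeled AND shipped -> stock_low]. Adds insured, stock_low.
Round 4: r6 [insured AND route_local -> packed]. Adds packed.
packed first appears in round 4.

4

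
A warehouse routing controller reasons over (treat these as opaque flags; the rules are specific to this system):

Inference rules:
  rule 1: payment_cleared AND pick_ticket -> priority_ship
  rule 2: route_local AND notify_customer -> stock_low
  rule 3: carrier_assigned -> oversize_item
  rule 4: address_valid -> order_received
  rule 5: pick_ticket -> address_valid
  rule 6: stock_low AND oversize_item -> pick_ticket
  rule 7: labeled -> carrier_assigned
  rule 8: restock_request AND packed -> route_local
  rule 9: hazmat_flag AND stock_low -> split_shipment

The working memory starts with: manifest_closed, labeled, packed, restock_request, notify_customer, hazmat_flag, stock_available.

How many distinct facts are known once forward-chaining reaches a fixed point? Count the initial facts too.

15

[1] rule 7 [labeled -> carrier_assigned]; rule 8 [restock_request AND packed -> route_local]. ⇒ new: carrier_assigned, route_local.
[2] rule 2 [route_local AND notify_customer -> stock_low]; rule 3 [carrier_assigned -> oversize_item]. ⇒ new: stock_low, oversize_item.
[3] rule 6 [stock_low AND oversize_item -> pick_ticket]; rule 9 [hazmat_flag AND stock_low -> split_shipment]. ⇒ new: pick_ticket, split_shipment.
[4] rule 5 [pick_ticket -> address_valid]. ⇒ new: address_valid.
[5] rule 4 [address_valid -> order_received]. ⇒ new: order_received.
Closure: {address_valid, carrier_assigned, hazmat_flag, labeled, manifest_closed, notify_customer, order_received, oversize_item, packed, pick_ticket, restock_request, route_local, split_shipment, stock_available, stock_low} — 15 facts.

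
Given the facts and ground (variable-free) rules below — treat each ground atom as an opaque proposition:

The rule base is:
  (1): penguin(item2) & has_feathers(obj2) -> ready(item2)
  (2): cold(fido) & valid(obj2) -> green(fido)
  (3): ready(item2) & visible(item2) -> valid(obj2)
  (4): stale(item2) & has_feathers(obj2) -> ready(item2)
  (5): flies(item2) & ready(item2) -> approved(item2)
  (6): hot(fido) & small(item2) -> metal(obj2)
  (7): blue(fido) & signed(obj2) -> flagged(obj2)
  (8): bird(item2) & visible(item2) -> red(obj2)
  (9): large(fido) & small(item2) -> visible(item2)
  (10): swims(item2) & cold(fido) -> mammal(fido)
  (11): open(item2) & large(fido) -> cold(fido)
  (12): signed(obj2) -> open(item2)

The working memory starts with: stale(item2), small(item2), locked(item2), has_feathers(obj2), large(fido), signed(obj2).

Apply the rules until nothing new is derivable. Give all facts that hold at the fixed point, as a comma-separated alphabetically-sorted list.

Round 1: (4) [stale(item2) & has_feathers(obj2) -> ready(item2)]; (9) [large(fido) & small(item2) -> visible(item2)]; (12) [signed(obj2) -> open(item2)]. Adds ready(item2), visible(item2), open(item2).
Round 2: (3) [ready(item2) & visible(item2) -> valid(obj2)]; (11) [open(item2) & large(fido) -> cold(fido)]. Adds valid(obj2), cold(fido).
Round 3: (2) [cold(fido) & valid(obj2) -> green(fido)]. Adds green(fido).

cold(fido), green(fido), has_feathers(obj2), large(fido), locked(item2), open(item2), ready(item2), signed(obj2), small(item2), stale(item2), valid(obj2), visible(item2)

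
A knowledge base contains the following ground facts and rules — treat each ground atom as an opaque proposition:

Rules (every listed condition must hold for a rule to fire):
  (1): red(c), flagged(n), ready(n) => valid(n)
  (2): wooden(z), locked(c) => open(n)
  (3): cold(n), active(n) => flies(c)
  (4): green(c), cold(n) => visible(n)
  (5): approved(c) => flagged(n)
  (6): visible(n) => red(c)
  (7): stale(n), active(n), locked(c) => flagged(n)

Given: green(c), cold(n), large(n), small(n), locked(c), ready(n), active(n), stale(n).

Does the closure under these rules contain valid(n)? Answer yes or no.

Round 1 — (3), (4), (7), derive flies(c), visible(n), flagged(n).
Round 2 — (6), derive red(c).
Round 3 — (1), derive valid(n).
valid(n) appears in round 3, so it is derivable.

yes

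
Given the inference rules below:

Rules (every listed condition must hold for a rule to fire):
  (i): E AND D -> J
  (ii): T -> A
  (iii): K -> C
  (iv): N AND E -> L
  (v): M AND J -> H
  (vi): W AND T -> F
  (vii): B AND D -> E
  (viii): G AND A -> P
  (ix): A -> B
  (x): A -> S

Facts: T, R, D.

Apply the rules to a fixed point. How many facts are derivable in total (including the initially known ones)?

[1] (ii) [T -> A]. ⇒ new: A.
[2] (ix) [A -> B]; (x) [A -> S]. ⇒ new: B, S.
[3] (vii) [B AND D -> E]. ⇒ new: E.
[4] (i) [E AND D -> J]. ⇒ new: J.
Closure: {A, B, D, E, J, R, S, T} — 8 facts.

8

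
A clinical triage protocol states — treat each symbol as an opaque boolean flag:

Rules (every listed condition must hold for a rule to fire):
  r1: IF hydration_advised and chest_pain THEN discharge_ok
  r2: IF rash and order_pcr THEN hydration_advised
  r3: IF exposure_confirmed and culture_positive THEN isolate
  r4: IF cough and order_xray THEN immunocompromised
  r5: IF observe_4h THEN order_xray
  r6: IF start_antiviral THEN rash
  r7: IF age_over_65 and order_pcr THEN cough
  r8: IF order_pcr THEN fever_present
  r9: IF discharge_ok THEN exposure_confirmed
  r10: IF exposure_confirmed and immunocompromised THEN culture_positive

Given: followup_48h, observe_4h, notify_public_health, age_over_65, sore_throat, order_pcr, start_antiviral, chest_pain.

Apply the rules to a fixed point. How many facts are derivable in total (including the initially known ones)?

18

Round 1: r5 [IF observe_4h THEN order_xray]; r6 [IF start_antiviral THEN rash]; r7 [IF age_over_65 and order_pcr THEN cough]; r8 [IF order_pcr THEN fever_present]. Adds order_xray, rash, cough, fever_present.
Round 2: r2 [IF rash and order_pcr THEN hydration_advised]; r4 [IF cough and order_xray THEN immunocompromised]. Adds hydration_advised, immunocompromised.
Round 3: r1 [IF hydration_advised and chest_pain THEN discharge_ok]. Adds discharge_ok.
Round 4: r9 [IF discharge_ok THEN exposure_confirmed]. Adds exposure_confirmed.
Round 5: r10 [IF exposure_confirmed and immunocompromised THEN culture_positive]. Adds culture_positive.
Round 6: r3 [IF exposure_confirmed and culture_positive THEN isolate]. Adds isolate.
Closure: {age_over_65, chest_pain, cough, culture_positive, discharge_ok, exposure_confirmed, fever_present, followup_48h, hydration_advised, immunocompromised, isolate, notify_public_health, observe_4h, order_pcr, order_xray, rash, sore_throat, start_antiviral} — 18 facts.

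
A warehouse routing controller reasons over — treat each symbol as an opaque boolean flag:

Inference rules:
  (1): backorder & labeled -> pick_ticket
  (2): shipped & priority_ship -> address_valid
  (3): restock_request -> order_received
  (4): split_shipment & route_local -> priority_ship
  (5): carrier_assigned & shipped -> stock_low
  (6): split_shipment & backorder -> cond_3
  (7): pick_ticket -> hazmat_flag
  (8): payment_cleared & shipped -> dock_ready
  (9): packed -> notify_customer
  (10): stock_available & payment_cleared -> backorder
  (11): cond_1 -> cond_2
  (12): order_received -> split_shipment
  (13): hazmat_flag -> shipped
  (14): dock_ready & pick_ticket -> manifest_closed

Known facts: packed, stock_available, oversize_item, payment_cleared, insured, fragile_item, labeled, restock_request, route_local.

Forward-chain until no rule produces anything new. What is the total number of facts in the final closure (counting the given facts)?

Round 1 fires (3), (9), (10), giving order_received, notify_customer, backorder.
Round 2 fires (1), (12), giving pick_ticket, split_shipment.
Round 3 fires (4), (6), (7), giving priority_ship, cond_3, hazmat_flag.
Round 4 fires (13), giving shipped.
Round 5 fires (2), (8), giving address_valid, dock_ready.
Round 6 fires (14), giving manifest_closed.
Closure: {address_valid, backorder, cond_3, dock_ready, fragile_item, hazmat_flag, insured, labeled, manifest_closed, notify_customer, order_received, oversize_item, packed, payment_cleared, pick_ticket, priority_ship, restock_request, route_local, shipped, split_shipment, stock_available} — 21 facts.

21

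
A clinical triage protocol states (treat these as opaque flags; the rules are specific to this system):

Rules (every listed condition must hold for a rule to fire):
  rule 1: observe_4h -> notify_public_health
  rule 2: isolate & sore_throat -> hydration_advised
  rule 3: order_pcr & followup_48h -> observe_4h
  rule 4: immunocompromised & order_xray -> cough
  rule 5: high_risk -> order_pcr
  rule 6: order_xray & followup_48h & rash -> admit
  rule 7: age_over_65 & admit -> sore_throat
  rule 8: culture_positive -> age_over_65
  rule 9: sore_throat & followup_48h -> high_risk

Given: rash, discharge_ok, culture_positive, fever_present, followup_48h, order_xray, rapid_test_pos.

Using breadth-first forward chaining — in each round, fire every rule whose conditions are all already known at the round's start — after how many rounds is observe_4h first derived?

5

Round 1 — rule 6, rule 8, derive admit, age_over_65.
Round 2 — rule 7, derive sore_throat.
Round 3 — rule 9, derive high_risk.
Round 4 — rule 5, derive order_pcr.
Round 5 — rule 3, derive observe_4h.
observe_4h first appears in round 5.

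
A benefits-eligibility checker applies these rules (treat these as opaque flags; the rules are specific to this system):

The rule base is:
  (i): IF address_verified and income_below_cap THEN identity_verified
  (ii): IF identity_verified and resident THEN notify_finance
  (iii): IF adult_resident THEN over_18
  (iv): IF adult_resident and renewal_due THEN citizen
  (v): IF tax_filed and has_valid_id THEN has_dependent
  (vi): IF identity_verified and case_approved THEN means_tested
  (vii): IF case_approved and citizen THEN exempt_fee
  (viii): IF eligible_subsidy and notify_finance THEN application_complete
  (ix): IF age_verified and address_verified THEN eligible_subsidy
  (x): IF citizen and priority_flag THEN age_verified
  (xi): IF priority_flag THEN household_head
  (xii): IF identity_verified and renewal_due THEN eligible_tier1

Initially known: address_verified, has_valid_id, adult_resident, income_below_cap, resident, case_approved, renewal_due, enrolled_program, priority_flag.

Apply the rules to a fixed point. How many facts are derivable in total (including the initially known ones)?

20

[1] (i) [IF address_verified and income_below_cap THEN identity_verified]; (iii) [IF adult_resident THEN over_18]; (iv) [IF adult_resident and renewal_due THEN citizen]; (xi) [IF priority_flag THEN household_head]. ⇒ new: identity_verified, over_18, citizen, household_head.
[2] (ii) [IF identity_verified and resident THEN notify_finance]; (vi) [IF identity_verified and case_approved THEN means_tested]; (vii) [IF case_approved and citizen THEN exempt_fee]; (x) [IF citizen and priority_flag THEN age_verified]; (xii) [IF identity_verified and renewal_due THEN eligible_tier1]. ⇒ new: notify_finance, means_tested, exempt_fee, age_verified, eligible_tier1.
[3] (ix) [IF age_verified and address_verified THEN eligible_subsidy]. ⇒ new: eligible_subsidy.
[4] (viii) [IF eligible_subsidy and notify_finance THEN application_complete]. ⇒ new: application_complete.
Closure: {address_verified, adult_resident, age_verified, application_complete, case_approved, citizen, eligible_subsidy, eligible_tier1, enrolled_program, exempt_fee, has_valid_id, household_head, identity_verified, income_below_cap, means_tested, notify_finance, over_18, priority_flag, renewal_due, resident} — 20 facts.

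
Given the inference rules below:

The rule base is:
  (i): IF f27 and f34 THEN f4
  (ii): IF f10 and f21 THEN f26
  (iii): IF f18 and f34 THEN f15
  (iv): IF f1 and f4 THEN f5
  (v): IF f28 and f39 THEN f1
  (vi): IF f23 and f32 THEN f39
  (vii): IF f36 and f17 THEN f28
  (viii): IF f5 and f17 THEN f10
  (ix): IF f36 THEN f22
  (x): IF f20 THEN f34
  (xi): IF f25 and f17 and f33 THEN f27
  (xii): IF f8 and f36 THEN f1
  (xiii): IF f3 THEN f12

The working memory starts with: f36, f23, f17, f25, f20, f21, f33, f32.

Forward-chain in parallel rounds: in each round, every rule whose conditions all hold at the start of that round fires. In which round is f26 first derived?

Round 1 fires (vi), (vii), (ix), (x), (xi), giving f39, f28, f22, f34, f27.
Round 2 fires (i), (v), giving f4, f1.
Round 3 fires (iv), giving f5.
Round 4 fires (viii), giving f10.
Round 5 fires (ii), giving f26.
f26 first appears in round 5.

5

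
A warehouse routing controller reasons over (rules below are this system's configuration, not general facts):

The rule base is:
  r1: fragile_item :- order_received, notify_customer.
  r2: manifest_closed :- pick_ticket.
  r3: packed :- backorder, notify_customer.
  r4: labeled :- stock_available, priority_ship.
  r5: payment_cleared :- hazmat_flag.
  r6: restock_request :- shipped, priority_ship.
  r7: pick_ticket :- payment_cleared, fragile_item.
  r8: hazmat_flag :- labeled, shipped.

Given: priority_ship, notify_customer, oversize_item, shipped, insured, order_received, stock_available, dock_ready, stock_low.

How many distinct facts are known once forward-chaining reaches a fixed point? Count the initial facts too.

[1] r1 [fragile_item :- order_received, notify_customer.]; r4 [labeled :- stock_available, priority_ship.]; r6 [restock_request :- shipped, priority_ship.]. ⇒ new: fragile_item, labeled, restock_request.
[2] r8 [hazmat_flag :- labeled, shipped.]. ⇒ new: hazmat_flag.
[3] r5 [payment_cleared :- hazmat_flag.]. ⇒ new: payment_cleared.
[4] r7 [pick_ticket :- payment_cleared, fragile_item.]. ⇒ new: pick_ticket.
[5] r2 [manifest_closed :- pick_ticket.]. ⇒ new: manifest_closed.
Closure: {dock_ready, fragile_item, hazmat_flag, insured, labeled, manifest_closed, notify_customer, order_received, oversize_item, payment_cleared, pick_ticket, priority_ship, restock_request, shipped, stock_available, stock_low} — 16 facts.

16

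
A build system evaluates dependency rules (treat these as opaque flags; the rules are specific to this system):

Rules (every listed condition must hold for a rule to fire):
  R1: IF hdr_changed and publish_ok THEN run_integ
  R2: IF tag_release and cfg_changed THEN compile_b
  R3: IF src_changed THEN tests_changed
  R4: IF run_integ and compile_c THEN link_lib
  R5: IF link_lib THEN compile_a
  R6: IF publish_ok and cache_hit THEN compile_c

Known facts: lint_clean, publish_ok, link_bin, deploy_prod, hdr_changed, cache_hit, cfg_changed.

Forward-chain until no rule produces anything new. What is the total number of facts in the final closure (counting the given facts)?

Round 1: R1 [IF hdr_changed and publish_ok THEN run_integ]; R6 [IF publish_ok and cache_hit THEN compile_c]. Adds run_integ, compile_c.
Round 2: R4 [IF run_integ and compile_c THEN link_lib]. Adds link_lib.
Round 3: R5 [IF link_lib THEN compile_a]. Adds compile_a.
Closure: {cache_hit, cfg_changed, compile_a, compile_c, deploy_prod, hdr_changed, link_bin, link_lib, lint_clean, publish_ok, run_integ} — 11 facts.

11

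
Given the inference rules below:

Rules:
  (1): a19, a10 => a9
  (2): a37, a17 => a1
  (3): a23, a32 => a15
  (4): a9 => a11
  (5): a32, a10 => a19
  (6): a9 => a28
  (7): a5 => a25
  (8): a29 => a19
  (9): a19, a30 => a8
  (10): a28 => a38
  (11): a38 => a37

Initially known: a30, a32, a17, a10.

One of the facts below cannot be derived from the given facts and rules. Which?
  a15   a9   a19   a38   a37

a15

Round 1 fires (5), giving a19.
Round 2 fires (1), (9), giving a9, a8.
Round 3 fires (4), (6), giving a11, a28.
Round 4 fires (10), giving a38.
Round 5 fires (11), giving a37.
Round 6 fires (2), giving a1.
Derived: a9 (round 2), a37 (round 5), a38 (round 4), a19 (round 1). a15 never appears in any round.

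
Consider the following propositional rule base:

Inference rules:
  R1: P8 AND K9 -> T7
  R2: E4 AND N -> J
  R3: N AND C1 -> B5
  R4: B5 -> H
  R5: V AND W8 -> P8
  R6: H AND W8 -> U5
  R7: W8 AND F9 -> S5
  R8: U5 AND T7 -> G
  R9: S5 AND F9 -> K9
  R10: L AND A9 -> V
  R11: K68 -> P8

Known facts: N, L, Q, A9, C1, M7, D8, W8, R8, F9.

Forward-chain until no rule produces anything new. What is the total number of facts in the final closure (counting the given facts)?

19

Round 1 fires R3, R7, R10, giving B5, S5, V.
Round 2 fires R4, R5, R9, giving H, P8, K9.
Round 3 fires R1, R6, giving T7, U5.
Round 4 fires R8, giving G.
Closure: {A9, B5, C1, D8, F9, G, H, K9, L, M7, N, P8, Q, R8, S5, T7, U5, V, W8} — 19 facts.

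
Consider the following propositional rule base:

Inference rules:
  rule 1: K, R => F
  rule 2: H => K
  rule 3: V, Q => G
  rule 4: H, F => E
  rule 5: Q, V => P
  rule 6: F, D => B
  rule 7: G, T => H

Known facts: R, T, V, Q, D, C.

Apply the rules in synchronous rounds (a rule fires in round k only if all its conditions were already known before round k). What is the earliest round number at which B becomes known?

5

Round 1: rule 3 [V, Q => G]; rule 5 [Q, V => P]. New: G, P.
Round 2: rule 7 [G, T => H]. New: H.
Round 3: rule 2 [H => K]. New: K.
Round 4: rule 1 [K, R => F]. New: F.
Round 5: rule 4 [H, F => E]; rule 6 [F, D => B]. New: E, B.
B first appears in round 5.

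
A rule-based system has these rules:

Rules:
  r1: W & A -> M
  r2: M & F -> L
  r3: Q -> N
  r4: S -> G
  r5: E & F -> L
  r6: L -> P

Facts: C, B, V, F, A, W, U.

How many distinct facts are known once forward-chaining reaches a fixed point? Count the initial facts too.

[1] r1 [W & A -> M]. ⇒ new: M.
[2] r2 [M & F -> L]. ⇒ new: L.
[3] r6 [L -> P]. ⇒ new: P.
Closure: {A, B, C, F, L, M, P, U, V, W} — 10 facts.

10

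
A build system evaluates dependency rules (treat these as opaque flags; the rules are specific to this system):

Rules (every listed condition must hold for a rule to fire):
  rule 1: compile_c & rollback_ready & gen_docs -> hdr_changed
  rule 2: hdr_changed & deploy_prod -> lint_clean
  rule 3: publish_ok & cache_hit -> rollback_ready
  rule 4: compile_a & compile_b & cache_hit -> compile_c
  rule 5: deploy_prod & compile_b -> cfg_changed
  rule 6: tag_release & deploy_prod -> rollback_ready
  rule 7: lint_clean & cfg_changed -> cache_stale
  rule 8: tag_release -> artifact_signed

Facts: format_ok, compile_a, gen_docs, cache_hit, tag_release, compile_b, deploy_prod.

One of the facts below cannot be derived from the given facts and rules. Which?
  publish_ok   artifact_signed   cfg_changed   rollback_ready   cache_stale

[1] rule 4 [compile_a & compile_b & cache_hit -> compile_c]; rule 5 [deploy_prod & compile_b -> cfg_changed]; rule 6 [tag_release & deploy_prod -> rollback_ready]; rule 8 [tag_release -> artifact_signed]. ⇒ new: compile_c, cfg_changed, rollback_ready, artifact_signed.
[2] rule 1 [compile_c & rollback_ready & gen_docs -> hdr_changed]. ⇒ new: hdr_changed.
[3] rule 2 [hdr_changed & deploy_prod -> lint_clean]. ⇒ new: lint_clean.
[4] rule 7 [lint_clean & cfg_changed -> cache_stale]. ⇒ new: cache_stale.
Derived: cache_stale (round 4), artifact_signed (round 1), rollback_ready (round 1), cfg_changed (round 1). publish_ok never appears in any round.

publish_ok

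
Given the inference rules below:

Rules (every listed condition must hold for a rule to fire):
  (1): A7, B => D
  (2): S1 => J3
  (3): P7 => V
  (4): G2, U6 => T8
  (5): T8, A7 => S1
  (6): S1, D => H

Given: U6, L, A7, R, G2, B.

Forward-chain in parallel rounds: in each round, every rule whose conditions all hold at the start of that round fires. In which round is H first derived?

Round 1 fires (1), (4), giving D, T8.
Round 2 fires (5), giving S1.
Round 3 fires (2), (6), giving J3, H.
H first appears in round 3.

3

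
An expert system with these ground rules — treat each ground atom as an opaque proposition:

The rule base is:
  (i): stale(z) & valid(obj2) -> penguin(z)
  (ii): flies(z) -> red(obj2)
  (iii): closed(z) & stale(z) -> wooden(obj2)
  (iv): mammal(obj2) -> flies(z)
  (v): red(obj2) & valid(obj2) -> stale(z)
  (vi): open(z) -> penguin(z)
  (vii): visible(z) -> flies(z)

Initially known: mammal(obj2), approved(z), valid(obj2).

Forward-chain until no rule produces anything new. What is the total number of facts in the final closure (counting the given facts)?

7

[1] (iv) [mammal(obj2) -> flies(z)]. ⇒ new: flies(z).
[2] (ii) [flies(z) -> red(obj2)]. ⇒ new: red(obj2).
[3] (v) [red(obj2) & valid(obj2) -> stale(z)]. ⇒ new: stale(z).
[4] (i) [stale(z) & valid(obj2) -> penguin(z)]. ⇒ new: penguin(z).
Closure: {approved(z), flies(z), mammal(obj2), penguin(z), red(obj2), stale(z), valid(obj2)} — 7 facts.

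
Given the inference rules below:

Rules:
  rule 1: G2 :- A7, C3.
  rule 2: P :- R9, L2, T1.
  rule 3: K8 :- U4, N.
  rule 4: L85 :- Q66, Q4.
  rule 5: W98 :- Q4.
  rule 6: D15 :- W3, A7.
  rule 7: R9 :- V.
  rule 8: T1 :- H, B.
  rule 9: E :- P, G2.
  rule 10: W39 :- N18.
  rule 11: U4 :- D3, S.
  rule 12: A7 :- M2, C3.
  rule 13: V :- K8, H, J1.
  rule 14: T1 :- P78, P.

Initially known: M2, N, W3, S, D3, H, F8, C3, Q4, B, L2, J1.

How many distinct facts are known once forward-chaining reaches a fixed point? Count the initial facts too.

23

Round 1 — rule 5, rule 8, rule 11, rule 12, derive W98, T1, U4, A7.
Round 2 — rule 1, rule 3, rule 6, derive G2, K8, D15.
Round 3 — rule 13, derive V.
Round 4 — rule 7, derive R9.
Round 5 — rule 2, derive P.
Round 6 — rule 9, derive E.
Closure: {A7, B, C3, D15, D3, E, F8, G2, H, J1, K8, L2, M2, N, P, Q4, R9, S, T1, U4, V, W3, W98} — 23 facts.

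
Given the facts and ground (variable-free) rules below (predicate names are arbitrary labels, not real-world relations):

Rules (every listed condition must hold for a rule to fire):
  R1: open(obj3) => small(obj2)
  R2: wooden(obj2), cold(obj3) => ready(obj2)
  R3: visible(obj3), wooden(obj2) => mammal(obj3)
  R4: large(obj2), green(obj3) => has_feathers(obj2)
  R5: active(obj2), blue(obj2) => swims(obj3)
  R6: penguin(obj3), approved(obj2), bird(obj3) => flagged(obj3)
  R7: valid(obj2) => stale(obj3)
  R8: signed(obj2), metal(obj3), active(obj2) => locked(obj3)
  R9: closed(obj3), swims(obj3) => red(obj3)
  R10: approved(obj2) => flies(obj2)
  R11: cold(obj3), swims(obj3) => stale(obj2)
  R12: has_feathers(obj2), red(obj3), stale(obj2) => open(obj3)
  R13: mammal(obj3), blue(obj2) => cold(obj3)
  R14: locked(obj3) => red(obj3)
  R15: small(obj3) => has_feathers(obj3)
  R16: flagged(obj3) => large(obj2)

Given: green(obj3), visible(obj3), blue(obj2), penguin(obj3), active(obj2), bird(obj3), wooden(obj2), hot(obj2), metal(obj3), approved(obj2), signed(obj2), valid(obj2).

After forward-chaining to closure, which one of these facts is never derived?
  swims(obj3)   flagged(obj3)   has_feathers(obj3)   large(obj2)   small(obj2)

[1] R3 [visible(obj3), wooden(obj2) => mammal(obj3)]; R5 [active(obj2), blue(obj2) => swims(obj3)]; R6 [penguin(obj3), approved(obj2), bird(obj3) => flagged(obj3)]; R7 [valid(obj2) => stale(obj3)]; R8 [signed(obj2), metal(obj3), active(obj2) => locked(obj3)]; R10 [approved(obj2) => flies(obj2)]. ⇒ new: mammal(obj3), swims(obj3), flagged(obj3), stale(obj3), locked(obj3), flies(obj2).
[2] R13 [mammal(obj3), blue(obj2) => cold(obj3)]; R14 [locked(obj3) => red(obj3)]; R16 [flagged(obj3) => large(obj2)]. ⇒ new: cold(obj3), red(obj3), large(obj2).
[3] R2 [wooden(obj2), cold(obj3) => ready(obj2)]; R4 [large(obj2), green(obj3) => has_feathers(obj2)]; R11 [cold(obj3), swims(obj3) => stale(obj2)]. ⇒ new: ready(obj2), has_feathers(obj2), stale(obj2).
[4] R12 [has_feathers(obj2), red(obj3), stale(obj2) => open(obj3)]. ⇒ new: open(obj3).
[5] R1 [open(obj3) => small(obj2)]. ⇒ new: small(obj2).
Derived: small(obj2) (round 5), large(obj2) (round 2), flagged(obj3) (round 1), swims(obj3) (round 1). has_feathers(obj3) never appears in any round.

has_feathers(obj3)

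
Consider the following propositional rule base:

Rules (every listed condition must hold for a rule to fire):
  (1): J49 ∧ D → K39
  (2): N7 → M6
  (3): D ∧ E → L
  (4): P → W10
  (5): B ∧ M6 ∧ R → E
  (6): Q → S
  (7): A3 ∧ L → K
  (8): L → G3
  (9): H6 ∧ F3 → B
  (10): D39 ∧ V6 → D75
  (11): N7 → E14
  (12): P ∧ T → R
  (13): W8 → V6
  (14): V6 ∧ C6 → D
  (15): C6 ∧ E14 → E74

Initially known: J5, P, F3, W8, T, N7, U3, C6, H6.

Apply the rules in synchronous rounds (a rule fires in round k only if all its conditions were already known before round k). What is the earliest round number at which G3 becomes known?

Round 1: (2) [N7 → M6]; (4) [P → W10]; (9) [H6 ∧ F3 → B]; (11) [N7 → E14]; (12) [P ∧ T → R]; (13) [W8 → V6]. New: M6, W10, B, E14, R, V6.
Round 2: (5) [B ∧ M6 ∧ R → E]; (14) [V6 ∧ C6 → D]; (15) [C6 ∧ E14 → E74]. New: E, D, E74.
Round 3: (3) [D ∧ E → L]. New: L.
Round 4: (8) [L → G3]. New: G3.
G3 first appears in round 4.

4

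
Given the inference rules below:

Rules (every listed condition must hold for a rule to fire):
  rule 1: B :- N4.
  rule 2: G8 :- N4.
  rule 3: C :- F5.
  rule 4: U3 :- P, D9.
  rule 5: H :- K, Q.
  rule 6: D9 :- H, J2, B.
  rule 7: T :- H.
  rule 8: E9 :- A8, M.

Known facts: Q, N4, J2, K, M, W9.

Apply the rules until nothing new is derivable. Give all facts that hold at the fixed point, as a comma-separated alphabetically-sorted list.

Round 1: rule 1 [B :- N4.]; rule 2 [G8 :- N4.]; rule 5 [H :- K, Q.]. New: B, G8, H.
Round 2: rule 6 [D9 :- H, J2, B.]; rule 7 [T :- H.]. New: D9, T.

B, D9, G8, H, J2, K, M, N4, Q, T, W9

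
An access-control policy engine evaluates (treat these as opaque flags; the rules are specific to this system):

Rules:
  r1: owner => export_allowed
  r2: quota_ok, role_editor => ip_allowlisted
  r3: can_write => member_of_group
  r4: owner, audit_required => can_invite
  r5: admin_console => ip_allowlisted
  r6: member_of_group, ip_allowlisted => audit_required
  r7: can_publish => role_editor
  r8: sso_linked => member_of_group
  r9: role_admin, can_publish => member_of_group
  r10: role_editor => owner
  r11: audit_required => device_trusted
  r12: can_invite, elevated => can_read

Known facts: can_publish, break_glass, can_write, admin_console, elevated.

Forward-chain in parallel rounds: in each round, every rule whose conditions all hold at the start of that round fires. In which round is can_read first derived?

4

Round 1 fires r3, r5, r7, giving member_of_group, ip_allowlisted, role_editor.
Round 2 fires r6, r10, giving audit_required, owner.
Round 3 fires r1, r4, r11, giving export_allowed, can_invite, device_trusted.
Round 4 fires r12, giving can_read.
can_read first appears in round 4.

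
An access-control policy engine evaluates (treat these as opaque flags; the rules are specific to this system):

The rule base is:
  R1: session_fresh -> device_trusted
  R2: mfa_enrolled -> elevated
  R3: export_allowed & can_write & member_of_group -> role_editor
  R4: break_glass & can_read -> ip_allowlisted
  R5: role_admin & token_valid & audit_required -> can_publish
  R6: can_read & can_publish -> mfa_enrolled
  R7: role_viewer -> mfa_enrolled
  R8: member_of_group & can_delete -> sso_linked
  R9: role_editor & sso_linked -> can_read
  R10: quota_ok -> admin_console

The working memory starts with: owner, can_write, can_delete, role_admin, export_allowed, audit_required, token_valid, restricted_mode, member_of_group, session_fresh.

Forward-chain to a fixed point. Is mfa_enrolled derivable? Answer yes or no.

yes

Round 1 — R1, R3, R5, R8, derive device_trusted, role_editor, can_publish, sso_linked.
Round 2 — R9, derive can_read.
Round 3 — R6, derive mfa_enrolled.
Round 4 — R2, derive elevated.
mfa_enrolled appears in round 3, so it is derivable.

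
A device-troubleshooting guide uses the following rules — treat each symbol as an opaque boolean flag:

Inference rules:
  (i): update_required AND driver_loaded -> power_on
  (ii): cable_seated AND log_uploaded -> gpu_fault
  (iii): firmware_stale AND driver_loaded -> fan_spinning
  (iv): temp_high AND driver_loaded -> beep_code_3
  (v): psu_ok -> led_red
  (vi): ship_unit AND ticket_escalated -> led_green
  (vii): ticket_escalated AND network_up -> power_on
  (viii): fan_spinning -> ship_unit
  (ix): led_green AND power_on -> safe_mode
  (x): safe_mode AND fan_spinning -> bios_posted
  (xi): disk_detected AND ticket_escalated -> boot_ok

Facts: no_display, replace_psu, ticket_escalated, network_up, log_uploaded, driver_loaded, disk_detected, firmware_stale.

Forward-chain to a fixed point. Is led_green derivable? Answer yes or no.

[1] (iii) [firmware_stale AND driver_loaded -> fan_spinning]; (vii) [ticket_escalated AND network_up -> power_on]; (xi) [disk_detected AND ticket_escalated -> boot_ok]. ⇒ new: fan_spinning, power_on, boot_ok.
[2] (viii) [fan_spinning -> ship_unit]. ⇒ new: ship_unit.
[3] (vi) [ship_unit AND ticket_escalated -> led_green]. ⇒ new: led_green.
[4] (ix) [led_green AND power_on -> safe_mode]. ⇒ new: safe_mode.
[5] (x) [safe_mode AND fan_spinning -> bios_posted]. ⇒ new: bios_posted.
led_green appears in round 3, so it is derivable.

yes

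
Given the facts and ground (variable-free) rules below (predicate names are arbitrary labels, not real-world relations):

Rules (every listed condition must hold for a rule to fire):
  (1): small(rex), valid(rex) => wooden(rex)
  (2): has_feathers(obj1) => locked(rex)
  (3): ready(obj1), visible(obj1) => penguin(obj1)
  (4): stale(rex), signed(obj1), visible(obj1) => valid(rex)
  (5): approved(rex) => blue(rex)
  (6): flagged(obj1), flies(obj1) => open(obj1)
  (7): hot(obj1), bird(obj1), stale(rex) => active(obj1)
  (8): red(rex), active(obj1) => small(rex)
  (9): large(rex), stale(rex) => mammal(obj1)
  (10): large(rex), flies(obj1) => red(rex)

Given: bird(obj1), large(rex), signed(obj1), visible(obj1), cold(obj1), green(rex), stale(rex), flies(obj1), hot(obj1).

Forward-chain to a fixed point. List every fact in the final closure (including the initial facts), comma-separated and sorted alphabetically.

Round 1 fires (4), (7), (9), (10), giving valid(rex), active(obj1), mammal(obj1), red(rex).
Round 2 fires (8), giving small(rex).
Round 3 fires (1), giving wooden(rex).

active(obj1), bird(obj1), cold(obj1), flies(obj1), green(rex), hot(obj1), large(rex), mammal(obj1), red(rex), signed(obj1), small(rex), stale(rex), valid(rex), visible(obj1), wooden(rex)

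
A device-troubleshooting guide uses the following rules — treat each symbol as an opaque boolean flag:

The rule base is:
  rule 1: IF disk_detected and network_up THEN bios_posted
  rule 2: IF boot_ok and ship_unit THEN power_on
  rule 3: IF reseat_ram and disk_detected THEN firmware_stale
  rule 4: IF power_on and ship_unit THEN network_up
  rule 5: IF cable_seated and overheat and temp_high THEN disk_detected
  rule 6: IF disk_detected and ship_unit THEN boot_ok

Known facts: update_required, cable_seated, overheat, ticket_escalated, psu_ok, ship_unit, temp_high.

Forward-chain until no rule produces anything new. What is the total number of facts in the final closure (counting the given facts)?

12

Round 1 — rule 5, derive disk_detected.
Round 2 — rule 6, derive boot_ok.
Round 3 — rule 2, derive power_on.
Round 4 — rule 4, derive network_up.
Round 5 — rule 1, derive bios_posted.
Closure: {bios_posted, boot_ok, cable_seated, disk_detected, network_up, overheat, power_on, psu_ok, ship_unit, temp_high, ticket_escalated, update_required} — 12 facts.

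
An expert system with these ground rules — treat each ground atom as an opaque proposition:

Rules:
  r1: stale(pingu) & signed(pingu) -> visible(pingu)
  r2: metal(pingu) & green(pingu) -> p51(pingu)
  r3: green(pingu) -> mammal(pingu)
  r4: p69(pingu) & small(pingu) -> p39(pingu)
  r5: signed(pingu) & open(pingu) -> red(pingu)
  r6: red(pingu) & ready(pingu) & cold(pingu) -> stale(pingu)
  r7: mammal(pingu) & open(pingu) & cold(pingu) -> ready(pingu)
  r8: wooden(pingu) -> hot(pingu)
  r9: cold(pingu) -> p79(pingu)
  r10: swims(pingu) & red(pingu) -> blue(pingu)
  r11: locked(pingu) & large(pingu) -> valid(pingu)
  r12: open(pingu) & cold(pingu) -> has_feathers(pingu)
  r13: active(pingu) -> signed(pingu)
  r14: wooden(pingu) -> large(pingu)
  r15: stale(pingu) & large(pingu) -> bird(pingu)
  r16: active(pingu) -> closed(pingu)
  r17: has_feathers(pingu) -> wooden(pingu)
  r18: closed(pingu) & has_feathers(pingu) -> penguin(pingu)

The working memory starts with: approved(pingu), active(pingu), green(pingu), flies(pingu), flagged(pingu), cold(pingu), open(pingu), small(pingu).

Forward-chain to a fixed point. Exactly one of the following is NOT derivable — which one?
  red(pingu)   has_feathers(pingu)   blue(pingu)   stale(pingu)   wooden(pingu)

blue(pingu)

Round 1 fires r3, r9, r12, r13, r16, giving mammal(pingu), p79(pingu), has_feathers(pingu), signed(pingu), closed(pingu).
Round 2 fires r5, r7, r17, r18, giving red(pingu), ready(pingu), wooden(pingu), penguin(pingu).
Round 3 fires r6, r8, r14, giving stale(pingu), hot(pingu), large(pingu).
Round 4 fires r1, r15, giving visible(pingu), bird(pingu).
Derived: red(pingu) (round 2), wooden(pingu) (round 2), stale(pingu) (round 3), has_feathers(pingu) (round 1). blue(pingu) never appears in any round.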